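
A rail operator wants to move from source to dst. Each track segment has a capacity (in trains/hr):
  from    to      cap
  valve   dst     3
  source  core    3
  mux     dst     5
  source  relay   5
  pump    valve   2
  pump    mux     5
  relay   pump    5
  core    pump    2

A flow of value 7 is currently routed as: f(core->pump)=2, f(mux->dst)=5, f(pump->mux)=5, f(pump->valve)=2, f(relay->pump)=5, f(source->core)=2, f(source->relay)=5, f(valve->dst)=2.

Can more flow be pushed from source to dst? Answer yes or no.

No

Residual reachable from source: {core, source}; dst is not reachable.
Saturated cut: source->relay, core->pump with total capacity 7 = current flow value. Flow is maximum.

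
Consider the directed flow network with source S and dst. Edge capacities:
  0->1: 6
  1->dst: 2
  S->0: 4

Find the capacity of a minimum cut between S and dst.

2

Max flow = 2 (via 1 augmenting path).
In the residual at optimum, the set reachable from S is {0, 1, S}.
Cut edges: 1->dst (cap 2). Sum = 2.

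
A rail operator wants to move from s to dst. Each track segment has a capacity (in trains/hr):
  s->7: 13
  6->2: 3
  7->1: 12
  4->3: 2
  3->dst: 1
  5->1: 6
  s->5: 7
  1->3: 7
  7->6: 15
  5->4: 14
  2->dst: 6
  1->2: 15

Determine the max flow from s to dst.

7

Augment s->5->4->3->dst: bottleneck 1. Total 1.
Augment s->5->1->2->dst: bottleneck 6. Total 7.
No augmenting path remains in the residual graph.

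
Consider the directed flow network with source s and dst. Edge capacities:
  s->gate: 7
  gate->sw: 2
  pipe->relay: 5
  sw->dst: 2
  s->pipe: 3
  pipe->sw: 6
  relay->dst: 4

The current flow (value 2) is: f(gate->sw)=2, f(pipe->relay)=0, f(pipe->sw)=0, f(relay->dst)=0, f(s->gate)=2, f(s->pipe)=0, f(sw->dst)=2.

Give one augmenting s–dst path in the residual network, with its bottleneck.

Residual along s->pipe->relay->dst: s->pipe: 3, pipe->relay: 5, relay->dst: 4.
Bottleneck = min = 3.

s->pipe->relay->dst, bottleneck 3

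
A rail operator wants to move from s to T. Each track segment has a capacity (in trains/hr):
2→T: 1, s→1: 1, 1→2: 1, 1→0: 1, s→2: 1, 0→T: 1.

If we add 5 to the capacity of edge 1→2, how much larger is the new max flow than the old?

0

Original max flow = 2.
Edge 1→2 does not cross the min cut (source side {s}), so extra capacity there cannot help.
New max flow = 2. Increase = 0.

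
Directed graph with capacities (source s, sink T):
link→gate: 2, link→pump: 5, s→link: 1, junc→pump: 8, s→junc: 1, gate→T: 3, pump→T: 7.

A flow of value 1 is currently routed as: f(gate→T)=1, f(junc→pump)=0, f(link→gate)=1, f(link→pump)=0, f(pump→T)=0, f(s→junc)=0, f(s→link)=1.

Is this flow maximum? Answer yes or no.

No

Residual path s→junc→pump→T has bottleneck 1 > 0.
Pushing 1 along it raises the flow to 2, so the given flow is not maximum.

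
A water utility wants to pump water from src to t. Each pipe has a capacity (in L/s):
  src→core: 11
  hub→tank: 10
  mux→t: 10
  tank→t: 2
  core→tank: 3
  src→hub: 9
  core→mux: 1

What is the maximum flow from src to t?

Augment src→core→mux→t: bottleneck 1. Total 1.
Augment src→core→tank→t: bottleneck 2. Total 3.
No augmenting path remains in the residual graph.

3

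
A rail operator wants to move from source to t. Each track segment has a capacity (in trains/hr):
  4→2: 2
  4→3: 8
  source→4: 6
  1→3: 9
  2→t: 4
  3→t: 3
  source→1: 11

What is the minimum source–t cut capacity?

5

Max flow = 5 (via 2 augmenting paths).
In the residual at optimum, the set reachable from source is {1, 3, 4, source}.
Cut edges: 4→2 (cap 2), 3→t (cap 3). Sum = 5.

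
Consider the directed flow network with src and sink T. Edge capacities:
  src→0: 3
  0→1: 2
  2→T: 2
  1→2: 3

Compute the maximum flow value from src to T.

Augment src→0→1→2→T: bottleneck 2. Total 2.
No augmenting path remains in the residual graph.

2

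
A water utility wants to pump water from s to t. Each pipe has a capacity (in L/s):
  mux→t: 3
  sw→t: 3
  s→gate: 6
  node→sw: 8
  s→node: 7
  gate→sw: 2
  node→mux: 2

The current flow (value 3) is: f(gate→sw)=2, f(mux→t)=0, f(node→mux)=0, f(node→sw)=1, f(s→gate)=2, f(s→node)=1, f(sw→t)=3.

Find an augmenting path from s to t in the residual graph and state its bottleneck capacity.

Residual along s→node→mux→t: s→node: 6, node→mux: 2, mux→t: 3.
Bottleneck = min = 2.

s→node→mux→t, bottleneck 2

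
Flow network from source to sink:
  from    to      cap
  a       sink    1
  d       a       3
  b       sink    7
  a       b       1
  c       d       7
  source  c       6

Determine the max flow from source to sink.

Augment source->c->d->a->sink: bottleneck 1. Total 1.
Augment source->c->d->a->b->sink: bottleneck 1. Total 2.
No augmenting path remains in the residual graph.

2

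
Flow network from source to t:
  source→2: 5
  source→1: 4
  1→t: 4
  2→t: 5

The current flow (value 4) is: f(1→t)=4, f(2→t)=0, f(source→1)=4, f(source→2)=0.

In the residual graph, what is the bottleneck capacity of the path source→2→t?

5

Residual capacities along the path: source→2: 5, 2→t: 5.
Minimum is 5.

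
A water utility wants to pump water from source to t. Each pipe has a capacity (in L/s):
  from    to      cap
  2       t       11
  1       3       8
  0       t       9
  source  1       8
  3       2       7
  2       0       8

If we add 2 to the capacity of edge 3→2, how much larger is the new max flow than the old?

1

Original max flow = 7.
After raising cap(3→2), augmenting paths through that edge carry 1 more unit.
New max flow = 8. Increase = 1.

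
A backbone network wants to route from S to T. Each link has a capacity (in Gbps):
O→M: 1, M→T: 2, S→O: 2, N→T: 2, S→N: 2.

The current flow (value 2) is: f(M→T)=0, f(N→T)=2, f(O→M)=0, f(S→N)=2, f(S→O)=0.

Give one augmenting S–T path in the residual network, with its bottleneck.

Residual along S→O→M→T: S→O: 2, O→M: 1, M→T: 2.
Bottleneck = min = 1.

S→O→M→T, bottleneck 1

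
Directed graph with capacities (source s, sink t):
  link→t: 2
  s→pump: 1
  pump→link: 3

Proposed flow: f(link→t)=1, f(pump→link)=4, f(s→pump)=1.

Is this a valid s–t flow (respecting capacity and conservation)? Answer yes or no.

No

Capacity violated on pump→link: flow 4 > capacity 3.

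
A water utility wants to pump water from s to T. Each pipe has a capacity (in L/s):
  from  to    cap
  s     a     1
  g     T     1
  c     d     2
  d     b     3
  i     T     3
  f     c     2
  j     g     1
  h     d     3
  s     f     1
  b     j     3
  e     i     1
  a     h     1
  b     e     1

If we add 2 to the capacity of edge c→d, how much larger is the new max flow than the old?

0

Original max flow = 2.
Edge c→d does not cross the min cut (source side {s}), so extra capacity there cannot help.
New max flow = 2. Increase = 0.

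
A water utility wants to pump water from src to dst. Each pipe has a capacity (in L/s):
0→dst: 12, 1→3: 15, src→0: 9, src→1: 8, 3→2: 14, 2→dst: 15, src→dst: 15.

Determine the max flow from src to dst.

Augment src→dst: bottleneck 15. Total 15.
Augment src→0→dst: bottleneck 9. Total 24.
Augment src→1→3→2→dst: bottleneck 8. Total 32.
No augmenting path remains in the residual graph.

32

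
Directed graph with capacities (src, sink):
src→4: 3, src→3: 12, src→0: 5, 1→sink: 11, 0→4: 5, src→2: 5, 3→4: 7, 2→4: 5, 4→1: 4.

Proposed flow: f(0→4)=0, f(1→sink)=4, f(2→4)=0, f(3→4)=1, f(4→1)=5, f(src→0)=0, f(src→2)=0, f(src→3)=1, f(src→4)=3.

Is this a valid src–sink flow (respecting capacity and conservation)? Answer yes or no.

No

Capacity violated on 4→1: flow 5 > capacity 4.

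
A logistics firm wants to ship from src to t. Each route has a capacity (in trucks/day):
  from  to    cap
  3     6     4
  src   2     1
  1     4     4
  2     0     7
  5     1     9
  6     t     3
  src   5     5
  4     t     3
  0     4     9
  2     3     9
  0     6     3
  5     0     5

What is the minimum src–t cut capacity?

6

Max flow = 6 (via 3 augmenting paths).
In the residual at optimum, the set reachable from src is {src}.
Cut edges: src->2 (cap 1), src->5 (cap 5). Sum = 6.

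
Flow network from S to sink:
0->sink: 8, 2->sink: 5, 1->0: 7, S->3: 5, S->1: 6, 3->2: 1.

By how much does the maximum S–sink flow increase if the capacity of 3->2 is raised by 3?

Original max flow = 7.
After raising cap(3->2), augmenting paths through that edge carry 3 more units.
New max flow = 10. Increase = 3.

3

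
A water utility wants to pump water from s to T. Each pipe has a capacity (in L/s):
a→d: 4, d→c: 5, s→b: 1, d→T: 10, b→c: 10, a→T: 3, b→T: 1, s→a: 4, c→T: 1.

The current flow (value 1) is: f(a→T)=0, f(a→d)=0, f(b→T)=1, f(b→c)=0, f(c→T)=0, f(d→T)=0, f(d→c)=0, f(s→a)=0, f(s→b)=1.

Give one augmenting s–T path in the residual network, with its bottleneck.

s→a→T, bottleneck 3

Residual along s→a→T: s→a: 4, a→T: 3.
Bottleneck = min = 3.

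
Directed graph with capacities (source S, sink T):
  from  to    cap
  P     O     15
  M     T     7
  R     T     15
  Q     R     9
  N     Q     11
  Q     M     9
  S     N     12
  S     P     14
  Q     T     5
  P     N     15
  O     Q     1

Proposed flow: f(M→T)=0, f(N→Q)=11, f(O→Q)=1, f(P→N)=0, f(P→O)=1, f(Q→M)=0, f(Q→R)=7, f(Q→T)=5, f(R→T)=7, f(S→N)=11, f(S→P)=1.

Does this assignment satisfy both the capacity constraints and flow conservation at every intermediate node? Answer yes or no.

Yes

Every edge has 0 ≤ f(e) ≤ cap(e).
At each intermediate node, inflow equals outflow.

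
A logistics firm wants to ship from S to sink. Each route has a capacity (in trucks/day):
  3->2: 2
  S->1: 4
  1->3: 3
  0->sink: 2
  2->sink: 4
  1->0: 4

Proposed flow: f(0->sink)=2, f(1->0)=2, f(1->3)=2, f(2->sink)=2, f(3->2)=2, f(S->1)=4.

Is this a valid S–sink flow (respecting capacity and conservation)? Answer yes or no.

Every edge has 0 ≤ f(e) ≤ cap(e).
At each intermediate node, inflow equals outflow.

Yes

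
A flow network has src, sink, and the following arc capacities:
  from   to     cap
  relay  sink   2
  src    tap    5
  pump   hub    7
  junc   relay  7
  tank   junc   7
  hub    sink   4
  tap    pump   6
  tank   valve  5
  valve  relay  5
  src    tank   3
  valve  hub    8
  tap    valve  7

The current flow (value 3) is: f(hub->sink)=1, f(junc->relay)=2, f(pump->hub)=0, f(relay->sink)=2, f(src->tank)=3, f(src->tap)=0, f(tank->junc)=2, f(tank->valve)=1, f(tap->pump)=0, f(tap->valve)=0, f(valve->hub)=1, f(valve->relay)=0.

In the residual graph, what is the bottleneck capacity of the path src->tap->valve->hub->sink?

3

Residual capacities along the path: src->tap: 5, tap->valve: 7, valve->hub: 7, hub->sink: 3.
Minimum is 3.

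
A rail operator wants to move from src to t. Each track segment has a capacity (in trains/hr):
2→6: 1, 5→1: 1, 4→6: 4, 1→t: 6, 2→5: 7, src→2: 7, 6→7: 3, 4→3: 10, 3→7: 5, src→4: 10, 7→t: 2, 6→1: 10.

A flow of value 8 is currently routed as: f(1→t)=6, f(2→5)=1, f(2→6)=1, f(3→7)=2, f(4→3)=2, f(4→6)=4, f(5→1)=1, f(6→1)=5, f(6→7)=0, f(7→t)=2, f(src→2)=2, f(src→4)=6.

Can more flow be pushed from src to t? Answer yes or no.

No

Residual reachable from src: {2, 3, 4, 5, 7, src}; t is not reachable.
Saturated cut: 4→6, 2→6, 7→t, 5→1 with total capacity 8 = current flow value. Flow is maximum.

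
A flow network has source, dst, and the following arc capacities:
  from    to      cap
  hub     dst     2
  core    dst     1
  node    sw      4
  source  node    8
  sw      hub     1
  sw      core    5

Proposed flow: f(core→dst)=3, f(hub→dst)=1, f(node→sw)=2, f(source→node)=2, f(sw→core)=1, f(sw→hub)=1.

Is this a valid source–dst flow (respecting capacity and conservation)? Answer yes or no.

No

Capacity violated on core→dst: flow 3 > capacity 1.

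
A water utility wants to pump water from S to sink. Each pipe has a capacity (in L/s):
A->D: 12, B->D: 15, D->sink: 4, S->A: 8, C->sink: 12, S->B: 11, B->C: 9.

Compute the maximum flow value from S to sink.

13

Augment S->A->D->sink: bottleneck 4. Total 4.
Augment S->B->C->sink: bottleneck 9. Total 13.
No augmenting path remains in the residual graph.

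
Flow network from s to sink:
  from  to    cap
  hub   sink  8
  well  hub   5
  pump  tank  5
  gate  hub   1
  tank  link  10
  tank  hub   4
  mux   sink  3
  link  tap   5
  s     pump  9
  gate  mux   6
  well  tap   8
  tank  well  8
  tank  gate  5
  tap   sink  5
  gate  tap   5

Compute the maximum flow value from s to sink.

Augment s→pump→tank→hub→sink: bottleneck 4. Total 4.
Augment s→pump→tank→well→tap→sink: bottleneck 1. Total 5.
No augmenting path remains in the residual graph.

5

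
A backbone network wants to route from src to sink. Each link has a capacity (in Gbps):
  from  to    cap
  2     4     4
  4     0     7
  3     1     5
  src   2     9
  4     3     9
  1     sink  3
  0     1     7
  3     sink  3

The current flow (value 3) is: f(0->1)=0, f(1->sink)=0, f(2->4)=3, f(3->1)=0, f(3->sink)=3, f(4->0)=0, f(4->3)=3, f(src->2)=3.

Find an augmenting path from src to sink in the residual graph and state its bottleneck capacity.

Residual along src->2->4->3->1->sink: src->2: 6, 2->4: 1, 4->3: 6, 3->1: 5, 1->sink: 3.
Bottleneck = min = 1.

src->2->4->3->1->sink, bottleneck 1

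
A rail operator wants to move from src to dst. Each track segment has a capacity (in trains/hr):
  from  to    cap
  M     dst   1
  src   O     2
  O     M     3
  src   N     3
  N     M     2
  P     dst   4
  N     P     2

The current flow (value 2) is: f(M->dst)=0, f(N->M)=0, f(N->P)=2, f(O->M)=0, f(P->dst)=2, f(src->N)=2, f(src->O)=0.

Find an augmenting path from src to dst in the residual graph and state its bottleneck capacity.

Residual along src->N->M->dst: src->N: 1, N->M: 2, M->dst: 1.
Bottleneck = min = 1.

src->N->M->dst, bottleneck 1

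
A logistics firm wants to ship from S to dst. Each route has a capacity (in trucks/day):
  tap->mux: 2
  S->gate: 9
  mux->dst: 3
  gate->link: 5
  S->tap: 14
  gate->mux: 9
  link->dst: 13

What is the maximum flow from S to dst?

8

Augment S->gate->link->dst: bottleneck 5. Total 5.
Augment S->gate->mux->dst: bottleneck 3. Total 8.
No augmenting path remains in the residual graph.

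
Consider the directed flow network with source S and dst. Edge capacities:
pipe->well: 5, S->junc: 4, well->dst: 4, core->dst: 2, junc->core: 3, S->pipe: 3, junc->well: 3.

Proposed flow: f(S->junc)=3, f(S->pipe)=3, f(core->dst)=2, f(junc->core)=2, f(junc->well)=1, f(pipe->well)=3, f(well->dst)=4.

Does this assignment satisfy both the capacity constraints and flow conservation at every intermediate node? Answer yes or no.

Every edge has 0 ≤ f(e) ≤ cap(e).
At each intermediate node, inflow equals outflow.

Yes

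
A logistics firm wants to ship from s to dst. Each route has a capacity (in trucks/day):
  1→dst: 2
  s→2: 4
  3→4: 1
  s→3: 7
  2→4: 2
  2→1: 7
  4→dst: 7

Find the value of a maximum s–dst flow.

5

Augment s→2→1→dst: bottleneck 2. Total 2.
Augment s→2→4→dst: bottleneck 2. Total 4.
Augment s→3→4→dst: bottleneck 1. Total 5.
No augmenting path remains in the residual graph.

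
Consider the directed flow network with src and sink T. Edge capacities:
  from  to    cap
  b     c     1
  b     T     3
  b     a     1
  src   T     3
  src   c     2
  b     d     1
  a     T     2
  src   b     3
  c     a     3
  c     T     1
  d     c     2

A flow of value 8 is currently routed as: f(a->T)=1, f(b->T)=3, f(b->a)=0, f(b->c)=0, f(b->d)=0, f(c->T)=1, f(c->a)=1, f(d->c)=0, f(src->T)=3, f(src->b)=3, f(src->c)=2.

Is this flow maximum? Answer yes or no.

Residual reachable from src: {src}; T is not reachable.
Saturated cut: src->b, src->c, src->T with total capacity 8 = current flow value. Flow is maximum.

Yes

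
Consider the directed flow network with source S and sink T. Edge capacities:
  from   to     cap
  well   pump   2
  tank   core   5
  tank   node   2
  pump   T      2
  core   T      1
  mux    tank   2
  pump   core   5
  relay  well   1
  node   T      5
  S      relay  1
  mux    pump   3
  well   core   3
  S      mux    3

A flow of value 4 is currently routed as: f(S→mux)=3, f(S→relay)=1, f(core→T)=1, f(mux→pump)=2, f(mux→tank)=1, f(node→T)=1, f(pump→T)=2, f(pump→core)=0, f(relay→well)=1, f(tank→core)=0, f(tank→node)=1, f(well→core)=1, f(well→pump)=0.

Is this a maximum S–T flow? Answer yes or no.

Yes

Residual reachable from S: {S}; T is not reachable.
Saturated cut: S→relay, S→mux with total capacity 4 = current flow value. Flow is maximum.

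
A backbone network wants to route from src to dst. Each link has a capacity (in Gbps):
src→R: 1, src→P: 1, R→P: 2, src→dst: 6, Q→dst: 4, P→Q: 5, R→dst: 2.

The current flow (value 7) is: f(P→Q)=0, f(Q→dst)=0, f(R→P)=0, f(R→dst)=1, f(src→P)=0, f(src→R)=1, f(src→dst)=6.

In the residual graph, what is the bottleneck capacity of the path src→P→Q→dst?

1

Residual capacities along the path: src→P: 1, P→Q: 5, Q→dst: 4.
Minimum is 1.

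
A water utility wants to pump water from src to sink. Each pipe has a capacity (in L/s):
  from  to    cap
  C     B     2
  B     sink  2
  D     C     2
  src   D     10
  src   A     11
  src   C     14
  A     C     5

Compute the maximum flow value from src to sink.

2

Augment src→C→B→sink: bottleneck 2. Total 2.
No augmenting path remains in the residual graph.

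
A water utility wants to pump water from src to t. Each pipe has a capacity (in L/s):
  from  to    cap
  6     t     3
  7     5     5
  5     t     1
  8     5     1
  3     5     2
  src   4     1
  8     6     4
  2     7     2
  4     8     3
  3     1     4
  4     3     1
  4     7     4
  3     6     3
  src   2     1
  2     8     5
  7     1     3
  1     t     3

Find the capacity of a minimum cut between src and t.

Max flow = 2 (via 2 augmenting paths).
In the residual at optimum, the set reachable from src is {src}.
Cut edges: src→4 (cap 1), src→2 (cap 1). Sum = 2.

2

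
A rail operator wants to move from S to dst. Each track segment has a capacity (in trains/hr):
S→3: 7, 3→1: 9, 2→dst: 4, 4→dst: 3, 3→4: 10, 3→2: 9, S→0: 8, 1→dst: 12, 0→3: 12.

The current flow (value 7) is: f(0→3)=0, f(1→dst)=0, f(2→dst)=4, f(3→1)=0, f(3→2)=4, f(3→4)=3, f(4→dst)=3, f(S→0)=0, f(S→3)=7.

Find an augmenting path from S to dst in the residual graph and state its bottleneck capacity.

Residual along S→0→3→1→dst: S→0: 8, 0→3: 12, 3→1: 9, 1→dst: 12.
Bottleneck = min = 8.

S→0→3→1→dst, bottleneck 8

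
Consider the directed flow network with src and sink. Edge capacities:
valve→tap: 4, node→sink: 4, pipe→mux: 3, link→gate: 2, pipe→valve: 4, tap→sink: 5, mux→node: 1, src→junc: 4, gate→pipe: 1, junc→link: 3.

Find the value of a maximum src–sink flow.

1

Augment src→junc→link→gate→pipe→mux→node→sink: bottleneck 1. Total 1.
No augmenting path remains in the residual graph.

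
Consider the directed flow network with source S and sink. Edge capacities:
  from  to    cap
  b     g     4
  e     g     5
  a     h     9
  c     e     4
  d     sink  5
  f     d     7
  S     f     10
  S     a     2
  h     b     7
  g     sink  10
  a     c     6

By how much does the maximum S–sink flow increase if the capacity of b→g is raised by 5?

0

Original max flow = 7.
Edge b→g does not cross the min cut (source side {S, d, f}), so extra capacity there cannot help.
New max flow = 7. Increase = 0.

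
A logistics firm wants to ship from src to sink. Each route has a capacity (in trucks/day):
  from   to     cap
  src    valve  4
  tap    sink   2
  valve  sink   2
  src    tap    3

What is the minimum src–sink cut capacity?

Max flow = 4 (via 2 augmenting paths).
In the residual at optimum, the set reachable from src is {src, tap, valve}.
Cut edges: tap→sink (cap 2), valve→sink (cap 2). Sum = 4.

4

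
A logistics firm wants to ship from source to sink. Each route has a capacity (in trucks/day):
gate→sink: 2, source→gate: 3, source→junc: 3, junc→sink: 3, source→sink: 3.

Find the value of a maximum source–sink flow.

Augment source→sink: bottleneck 3. Total 3.
Augment source→gate→sink: bottleneck 2. Total 5.
Augment source→junc→sink: bottleneck 3. Total 8.
No augmenting path remains in the residual graph.

8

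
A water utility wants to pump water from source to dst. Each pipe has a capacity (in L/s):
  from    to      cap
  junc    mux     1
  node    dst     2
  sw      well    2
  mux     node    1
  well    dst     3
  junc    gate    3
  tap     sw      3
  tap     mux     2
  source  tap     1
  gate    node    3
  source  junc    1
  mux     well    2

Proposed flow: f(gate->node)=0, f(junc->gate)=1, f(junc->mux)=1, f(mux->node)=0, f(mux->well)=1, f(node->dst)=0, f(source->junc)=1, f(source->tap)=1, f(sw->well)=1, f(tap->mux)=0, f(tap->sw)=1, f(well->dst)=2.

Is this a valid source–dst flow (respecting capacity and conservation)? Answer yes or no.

No

Conservation fails at junc: inflow 1 ≠ outflow 2.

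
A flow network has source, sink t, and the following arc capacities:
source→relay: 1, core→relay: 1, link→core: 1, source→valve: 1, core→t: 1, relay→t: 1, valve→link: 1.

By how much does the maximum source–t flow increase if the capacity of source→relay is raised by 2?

0

Original max flow = 2.
Even with extra capacity on source→relay, another cut of capacity 2 remains binding.
New max flow = 2. Increase = 0.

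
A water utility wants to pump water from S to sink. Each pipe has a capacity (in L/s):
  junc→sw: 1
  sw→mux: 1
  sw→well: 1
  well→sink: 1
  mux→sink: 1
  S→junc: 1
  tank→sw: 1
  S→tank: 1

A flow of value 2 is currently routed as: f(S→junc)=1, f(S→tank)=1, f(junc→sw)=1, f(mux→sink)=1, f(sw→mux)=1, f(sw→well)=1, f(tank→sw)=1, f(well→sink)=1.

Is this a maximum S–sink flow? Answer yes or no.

Residual reachable from S: {S}; sink is not reachable.
Saturated cut: S→tank, S→junc with total capacity 2 = current flow value. Flow is maximum.

Yes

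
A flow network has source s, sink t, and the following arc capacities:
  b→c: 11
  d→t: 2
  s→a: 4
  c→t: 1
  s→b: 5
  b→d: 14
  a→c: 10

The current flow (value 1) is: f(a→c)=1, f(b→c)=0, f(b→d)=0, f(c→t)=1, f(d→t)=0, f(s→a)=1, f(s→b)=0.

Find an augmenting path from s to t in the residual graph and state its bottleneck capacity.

Residual along s→b→d→t: s→b: 5, b→d: 14, d→t: 2.
Bottleneck = min = 2.

s→b→d→t, bottleneck 2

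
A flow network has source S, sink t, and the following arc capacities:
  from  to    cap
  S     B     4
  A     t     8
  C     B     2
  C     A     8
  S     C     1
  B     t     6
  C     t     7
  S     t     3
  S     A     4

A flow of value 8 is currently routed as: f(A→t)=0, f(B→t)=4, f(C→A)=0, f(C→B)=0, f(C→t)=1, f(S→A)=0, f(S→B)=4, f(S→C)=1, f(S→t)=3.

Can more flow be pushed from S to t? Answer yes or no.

Residual path S→A→t has bottleneck 4 > 0.
Pushing 4 along it raises the flow to 12, so the given flow is not maximum.

Yes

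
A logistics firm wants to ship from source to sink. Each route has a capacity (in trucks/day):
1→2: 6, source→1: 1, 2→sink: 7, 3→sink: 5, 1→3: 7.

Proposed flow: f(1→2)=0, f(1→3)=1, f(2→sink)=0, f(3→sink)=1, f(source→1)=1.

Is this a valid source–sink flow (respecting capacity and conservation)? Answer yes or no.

Every edge has 0 ≤ f(e) ≤ cap(e).
At each intermediate node, inflow equals outflow.

Yes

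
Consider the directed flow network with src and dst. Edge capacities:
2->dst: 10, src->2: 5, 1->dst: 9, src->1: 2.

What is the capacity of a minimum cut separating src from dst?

Max flow = 7 (via 2 augmenting paths).
In the residual at optimum, the set reachable from src is {src}.
Cut edges: src->1 (cap 2), src->2 (cap 5). Sum = 7.

7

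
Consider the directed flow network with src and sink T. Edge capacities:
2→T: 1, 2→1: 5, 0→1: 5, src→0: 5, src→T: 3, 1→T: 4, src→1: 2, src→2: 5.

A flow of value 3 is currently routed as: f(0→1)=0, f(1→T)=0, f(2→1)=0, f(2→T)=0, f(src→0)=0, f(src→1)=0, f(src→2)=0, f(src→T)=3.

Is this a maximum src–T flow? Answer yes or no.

Residual path src→2→T has bottleneck 1 > 0.
Pushing 1 along it raises the flow to 4, so the given flow is not maximum.

No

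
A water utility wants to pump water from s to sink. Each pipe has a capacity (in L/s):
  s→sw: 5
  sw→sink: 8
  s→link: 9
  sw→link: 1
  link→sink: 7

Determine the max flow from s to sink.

Augment s→sw→sink: bottleneck 5. Total 5.
Augment s→link→sink: bottleneck 7. Total 12.
No augmenting path remains in the residual graph.

12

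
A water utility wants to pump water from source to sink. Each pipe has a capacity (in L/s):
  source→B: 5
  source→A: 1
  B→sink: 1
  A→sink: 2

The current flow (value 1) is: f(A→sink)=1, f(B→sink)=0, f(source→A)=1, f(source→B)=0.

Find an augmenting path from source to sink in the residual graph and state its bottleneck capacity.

source→B→sink, bottleneck 1

Residual along source→B→sink: source→B: 5, B→sink: 1.
Bottleneck = min = 1.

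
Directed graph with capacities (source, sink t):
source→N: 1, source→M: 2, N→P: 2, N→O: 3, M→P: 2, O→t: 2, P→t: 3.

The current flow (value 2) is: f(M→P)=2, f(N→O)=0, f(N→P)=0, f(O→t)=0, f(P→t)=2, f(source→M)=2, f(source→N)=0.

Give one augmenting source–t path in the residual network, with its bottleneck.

Residual along source→N→P→t: source→N: 1, N→P: 2, P→t: 1.
Bottleneck = min = 1.

source→N→P→t, bottleneck 1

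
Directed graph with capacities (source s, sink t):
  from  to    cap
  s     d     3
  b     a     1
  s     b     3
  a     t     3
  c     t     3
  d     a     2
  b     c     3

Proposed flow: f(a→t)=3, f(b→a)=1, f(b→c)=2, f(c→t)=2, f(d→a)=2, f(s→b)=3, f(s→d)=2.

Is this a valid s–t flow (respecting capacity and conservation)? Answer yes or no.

Every edge has 0 ≤ f(e) ≤ cap(e).
At each intermediate node, inflow equals outflow.

Yes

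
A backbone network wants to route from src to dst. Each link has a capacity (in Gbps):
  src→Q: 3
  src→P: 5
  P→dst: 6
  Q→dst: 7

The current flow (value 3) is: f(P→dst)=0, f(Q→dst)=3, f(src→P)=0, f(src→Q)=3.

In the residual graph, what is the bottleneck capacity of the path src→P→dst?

Residual capacities along the path: src→P: 5, P→dst: 6.
Minimum is 5.

5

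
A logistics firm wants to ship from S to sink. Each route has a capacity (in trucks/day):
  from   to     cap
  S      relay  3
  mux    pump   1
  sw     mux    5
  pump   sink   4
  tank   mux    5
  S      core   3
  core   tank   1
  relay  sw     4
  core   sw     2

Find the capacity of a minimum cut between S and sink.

1

Max flow = 1 (via 1 augmenting path).
In the residual at optimum, the set reachable from S is {S, core, mux, relay, sw, tank}.
Cut edges: mux->pump (cap 1). Sum = 1.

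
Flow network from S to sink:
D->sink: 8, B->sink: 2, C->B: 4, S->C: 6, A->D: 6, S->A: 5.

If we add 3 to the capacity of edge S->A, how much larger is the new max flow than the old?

Original max flow = 7.
After raising cap(S->A), augmenting paths through that edge carry 1 more unit.
New max flow = 8. Increase = 1.

1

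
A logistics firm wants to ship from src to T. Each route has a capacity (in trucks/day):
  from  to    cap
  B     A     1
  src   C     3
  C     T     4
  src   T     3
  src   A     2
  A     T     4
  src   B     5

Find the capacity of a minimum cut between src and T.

9

Max flow = 9 (via 4 augmenting paths).
In the residual at optimum, the set reachable from src is {B, src}.
Cut edges: src→C (cap 3), src→A (cap 2), src→T (cap 3), B→A (cap 1). Sum = 9.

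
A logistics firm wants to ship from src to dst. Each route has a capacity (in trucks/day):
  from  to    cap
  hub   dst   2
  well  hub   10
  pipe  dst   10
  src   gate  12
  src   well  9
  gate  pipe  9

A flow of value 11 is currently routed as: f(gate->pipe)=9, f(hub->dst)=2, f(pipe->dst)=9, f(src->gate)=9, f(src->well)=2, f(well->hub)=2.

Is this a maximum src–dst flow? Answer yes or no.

Residual reachable from src: {gate, hub, src, well}; dst is not reachable.
Saturated cut: gate->pipe, hub->dst with total capacity 11 = current flow value. Flow is maximum.

Yes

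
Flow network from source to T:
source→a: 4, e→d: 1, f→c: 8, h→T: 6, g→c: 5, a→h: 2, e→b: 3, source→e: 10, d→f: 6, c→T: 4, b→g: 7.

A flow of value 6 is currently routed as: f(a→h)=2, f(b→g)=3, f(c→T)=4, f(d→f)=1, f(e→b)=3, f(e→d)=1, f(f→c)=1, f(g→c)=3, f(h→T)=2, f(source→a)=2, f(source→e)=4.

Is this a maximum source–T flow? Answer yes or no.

Residual reachable from source: {a, e, source}; T is not reachable.
Saturated cut: e→b, e→d, a→h with total capacity 6 = current flow value. Flow is maximum.

Yes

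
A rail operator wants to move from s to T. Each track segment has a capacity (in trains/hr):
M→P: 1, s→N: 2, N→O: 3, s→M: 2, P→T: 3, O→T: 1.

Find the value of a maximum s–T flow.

Augment s→M→P→T: bottleneck 1. Total 1.
Augment s→N→O→T: bottleneck 1. Total 2.
No augmenting path remains in the residual graph.

2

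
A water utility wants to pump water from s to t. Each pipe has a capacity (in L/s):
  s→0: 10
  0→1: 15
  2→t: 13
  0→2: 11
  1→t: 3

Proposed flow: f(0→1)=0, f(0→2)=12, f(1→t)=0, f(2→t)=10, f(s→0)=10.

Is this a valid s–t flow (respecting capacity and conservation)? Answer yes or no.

No

Capacity violated on 0→2: flow 12 > capacity 11.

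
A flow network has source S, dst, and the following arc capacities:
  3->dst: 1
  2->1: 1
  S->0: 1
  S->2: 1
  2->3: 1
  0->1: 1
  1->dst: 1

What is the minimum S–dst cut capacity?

2

Max flow = 2 (via 2 augmenting paths).
In the residual at optimum, the set reachable from S is {S}.
Cut edges: S->2 (cap 1), S->0 (cap 1). Sum = 2.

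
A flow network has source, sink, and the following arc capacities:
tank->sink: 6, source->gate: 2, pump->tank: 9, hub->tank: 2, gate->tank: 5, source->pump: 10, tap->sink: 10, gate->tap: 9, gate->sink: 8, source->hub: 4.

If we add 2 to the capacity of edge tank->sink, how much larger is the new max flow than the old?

Original max flow = 8.
After raising cap(tank->sink), augmenting paths through that edge carry 2 more units.
New max flow = 10. Increase = 2.

2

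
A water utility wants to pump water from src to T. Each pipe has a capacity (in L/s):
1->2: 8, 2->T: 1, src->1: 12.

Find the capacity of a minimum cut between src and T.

1

Max flow = 1 (via 1 augmenting path).
In the residual at optimum, the set reachable from src is {1, 2, src}.
Cut edges: 2->T (cap 1). Sum = 1.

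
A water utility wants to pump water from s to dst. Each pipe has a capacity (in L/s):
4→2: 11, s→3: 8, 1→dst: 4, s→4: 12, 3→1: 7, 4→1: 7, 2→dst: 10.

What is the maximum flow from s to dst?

14

Augment s→4→2→dst: bottleneck 10. Total 10.
Augment s→4→1→dst: bottleneck 2. Total 12.
Augment s→3→1→dst: bottleneck 2. Total 14.
No augmenting path remains in the residual graph.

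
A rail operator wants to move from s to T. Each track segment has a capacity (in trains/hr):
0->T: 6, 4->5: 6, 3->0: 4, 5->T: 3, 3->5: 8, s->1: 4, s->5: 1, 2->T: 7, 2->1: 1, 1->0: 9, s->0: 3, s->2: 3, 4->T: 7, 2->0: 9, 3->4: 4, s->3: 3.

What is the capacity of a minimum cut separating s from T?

Max flow = 13 (via 5 augmenting paths).
In the residual at optimum, the set reachable from s is {0, 1, s}.
Cut edges: s->3 (cap 3), s->2 (cap 3), s->5 (cap 1), 0->T (cap 6). Sum = 13.

13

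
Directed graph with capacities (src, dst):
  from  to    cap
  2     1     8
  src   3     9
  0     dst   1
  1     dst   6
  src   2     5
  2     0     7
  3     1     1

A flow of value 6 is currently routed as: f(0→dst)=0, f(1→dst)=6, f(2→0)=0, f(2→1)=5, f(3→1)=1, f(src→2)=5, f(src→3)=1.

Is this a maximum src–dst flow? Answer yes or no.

Yes

Residual reachable from src: {3, src}; dst is not reachable.
Saturated cut: src→2, 3→1 with total capacity 6 = current flow value. Flow is maximum.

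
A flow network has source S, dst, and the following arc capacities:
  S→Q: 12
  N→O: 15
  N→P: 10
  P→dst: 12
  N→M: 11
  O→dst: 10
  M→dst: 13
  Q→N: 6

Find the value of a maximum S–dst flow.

Augment S→Q→N→O→dst: bottleneck 6. Total 6.
No augmenting path remains in the residual graph.

6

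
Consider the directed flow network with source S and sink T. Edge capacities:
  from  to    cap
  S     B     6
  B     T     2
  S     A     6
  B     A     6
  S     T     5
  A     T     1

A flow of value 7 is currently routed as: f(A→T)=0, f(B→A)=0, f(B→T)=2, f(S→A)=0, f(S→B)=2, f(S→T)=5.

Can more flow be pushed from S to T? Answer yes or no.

Yes

Residual path S→A→T has bottleneck 1 > 0.
Pushing 1 along it raises the flow to 8, so the given flow is not maximum.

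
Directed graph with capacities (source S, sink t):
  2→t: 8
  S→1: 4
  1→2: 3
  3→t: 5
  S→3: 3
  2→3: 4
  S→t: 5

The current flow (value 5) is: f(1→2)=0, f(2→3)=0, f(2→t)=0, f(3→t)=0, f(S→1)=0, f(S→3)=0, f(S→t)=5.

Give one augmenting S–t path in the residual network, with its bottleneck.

S→3→t, bottleneck 3

Residual along S→3→t: S→3: 3, 3→t: 5.
Bottleneck = min = 3.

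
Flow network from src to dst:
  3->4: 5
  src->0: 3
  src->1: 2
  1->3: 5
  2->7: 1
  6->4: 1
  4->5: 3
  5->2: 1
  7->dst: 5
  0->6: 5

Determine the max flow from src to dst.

Augment src->1->3->4->5->2->7->dst: bottleneck 1. Total 1.
No augmenting path remains in the residual graph.

1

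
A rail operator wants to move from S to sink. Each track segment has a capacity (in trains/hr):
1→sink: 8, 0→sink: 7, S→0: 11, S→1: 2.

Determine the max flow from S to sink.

9

Augment S→1→sink: bottleneck 2. Total 2.
Augment S→0→sink: bottleneck 7. Total 9.
No augmenting path remains in the residual graph.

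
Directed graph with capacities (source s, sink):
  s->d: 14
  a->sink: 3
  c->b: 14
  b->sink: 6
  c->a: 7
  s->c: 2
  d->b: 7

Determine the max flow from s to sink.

Augment s->d->b->sink: bottleneck 6. Total 6.
Augment s->c->a->sink: bottleneck 2. Total 8.
No augmenting path remains in the residual graph.

8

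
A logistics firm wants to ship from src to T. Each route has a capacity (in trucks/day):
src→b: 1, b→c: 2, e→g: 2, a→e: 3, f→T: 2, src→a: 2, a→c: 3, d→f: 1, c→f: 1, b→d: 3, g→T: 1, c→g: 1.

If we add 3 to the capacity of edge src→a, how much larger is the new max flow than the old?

Original max flow = 3.
Even with extra capacity on src→a, another cut of capacity 3 remains binding.
New max flow = 3. Increase = 0.

0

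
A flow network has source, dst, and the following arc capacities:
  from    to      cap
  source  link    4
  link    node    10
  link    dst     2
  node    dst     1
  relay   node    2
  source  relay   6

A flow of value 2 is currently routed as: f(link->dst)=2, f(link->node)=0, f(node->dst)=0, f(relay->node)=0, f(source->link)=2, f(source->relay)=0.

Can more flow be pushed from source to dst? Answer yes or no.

Yes

Residual path source->relay->node->dst has bottleneck 1 > 0.
Pushing 1 along it raises the flow to 3, so the given flow is not maximum.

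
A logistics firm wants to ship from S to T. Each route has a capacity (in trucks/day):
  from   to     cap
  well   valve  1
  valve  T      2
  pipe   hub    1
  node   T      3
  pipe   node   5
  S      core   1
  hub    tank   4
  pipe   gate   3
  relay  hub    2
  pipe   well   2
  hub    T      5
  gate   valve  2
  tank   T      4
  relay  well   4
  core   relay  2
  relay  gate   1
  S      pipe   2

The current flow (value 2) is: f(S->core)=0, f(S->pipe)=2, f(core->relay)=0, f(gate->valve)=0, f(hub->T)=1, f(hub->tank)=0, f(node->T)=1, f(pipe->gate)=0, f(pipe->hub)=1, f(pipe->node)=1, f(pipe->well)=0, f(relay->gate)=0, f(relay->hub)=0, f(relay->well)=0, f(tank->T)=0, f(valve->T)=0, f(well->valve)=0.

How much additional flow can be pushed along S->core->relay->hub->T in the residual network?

1

Residual capacities along the path: S->core: 1, core->relay: 2, relay->hub: 2, hub->T: 4.
Minimum is 1.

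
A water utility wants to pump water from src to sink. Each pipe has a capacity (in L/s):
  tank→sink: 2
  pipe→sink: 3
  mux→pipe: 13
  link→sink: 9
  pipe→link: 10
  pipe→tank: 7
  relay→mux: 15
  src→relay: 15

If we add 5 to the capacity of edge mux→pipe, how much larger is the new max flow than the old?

1

Original max flow = 13.
After raising cap(mux→pipe), augmenting paths through that edge carry 1 more unit.
New max flow = 14. Increase = 1.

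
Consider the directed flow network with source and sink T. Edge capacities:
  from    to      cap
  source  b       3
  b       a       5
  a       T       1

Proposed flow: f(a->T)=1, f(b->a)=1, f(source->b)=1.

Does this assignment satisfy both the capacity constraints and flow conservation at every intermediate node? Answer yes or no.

Every edge has 0 ≤ f(e) ≤ cap(e).
At each intermediate node, inflow equals outflow.

Yes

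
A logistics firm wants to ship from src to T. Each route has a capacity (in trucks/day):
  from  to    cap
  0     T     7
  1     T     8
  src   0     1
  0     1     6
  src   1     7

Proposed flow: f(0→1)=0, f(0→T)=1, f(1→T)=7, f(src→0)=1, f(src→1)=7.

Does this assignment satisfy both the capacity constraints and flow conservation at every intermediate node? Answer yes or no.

Yes

Every edge has 0 ≤ f(e) ≤ cap(e).
At each intermediate node, inflow equals outflow.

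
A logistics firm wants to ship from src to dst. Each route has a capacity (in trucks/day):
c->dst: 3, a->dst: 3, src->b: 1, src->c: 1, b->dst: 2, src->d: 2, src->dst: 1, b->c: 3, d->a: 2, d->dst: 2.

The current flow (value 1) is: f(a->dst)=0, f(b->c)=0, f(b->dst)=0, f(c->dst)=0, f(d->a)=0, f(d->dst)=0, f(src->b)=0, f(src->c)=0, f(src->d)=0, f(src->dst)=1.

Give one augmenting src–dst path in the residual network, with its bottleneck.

src->d->dst, bottleneck 2

Residual along src->d->dst: src->d: 2, d->dst: 2.
Bottleneck = min = 2.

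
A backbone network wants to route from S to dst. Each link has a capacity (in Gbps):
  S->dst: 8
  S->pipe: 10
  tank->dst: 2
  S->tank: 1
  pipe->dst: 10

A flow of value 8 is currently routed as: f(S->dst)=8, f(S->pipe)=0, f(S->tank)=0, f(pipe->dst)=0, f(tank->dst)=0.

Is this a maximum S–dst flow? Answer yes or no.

No

Residual path S->tank->dst has bottleneck 1 > 0.
Pushing 1 along it raises the flow to 9, so the given flow is not maximum.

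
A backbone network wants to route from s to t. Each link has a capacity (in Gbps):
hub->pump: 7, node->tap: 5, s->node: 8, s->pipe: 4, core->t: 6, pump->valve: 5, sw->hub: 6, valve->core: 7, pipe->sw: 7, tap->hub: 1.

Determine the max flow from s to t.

5

Augment s->node->tap->hub->pump->valve->core->t: bottleneck 1. Total 1.
Augment s->pipe->sw->hub->pump->valve->core->t: bottleneck 4. Total 5.
No augmenting path remains in the residual graph.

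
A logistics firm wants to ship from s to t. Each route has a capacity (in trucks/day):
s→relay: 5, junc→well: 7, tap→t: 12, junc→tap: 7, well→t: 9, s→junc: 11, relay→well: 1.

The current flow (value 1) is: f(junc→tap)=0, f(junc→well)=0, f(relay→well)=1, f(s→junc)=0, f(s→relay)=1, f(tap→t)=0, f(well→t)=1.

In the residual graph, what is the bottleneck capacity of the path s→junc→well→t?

7

Residual capacities along the path: s→junc: 11, junc→well: 7, well→t: 8.
Minimum is 7.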